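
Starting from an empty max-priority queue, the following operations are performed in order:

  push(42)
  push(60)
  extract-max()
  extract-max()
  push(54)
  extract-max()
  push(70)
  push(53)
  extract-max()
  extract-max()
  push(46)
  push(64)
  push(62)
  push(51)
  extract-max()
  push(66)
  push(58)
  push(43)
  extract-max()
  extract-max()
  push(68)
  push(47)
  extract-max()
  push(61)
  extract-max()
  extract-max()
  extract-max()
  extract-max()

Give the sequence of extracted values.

insert 42 → {42}
insert 60 → {60, 42}
extract-max → 60; now {42}
extract-max → 42; now {}
insert 54 → {54}
extract-max → 54; now {}
insert 70 → {70}
insert 53 → {70, 53}
extract-max → 70; now {53}
extract-max → 53; now {}
insert 46 → {46}
insert 64 → {64, 46}
insert 62 → {64, 62, 46}
insert 51 → {64, 62, 51, 46}
extract-max → 64; now {62, 51, 46}
insert 66 → {66, 62, 51, 46}
insert 58 → {66, 62, 58, 51, 46}
insert 43 → {66, 62, 58, 51, 46, 43}
extract-max → 66; now {62, 58, 51, 46, 43}
extract-max → 62; now {58, 51, 46, 43}
insert 68 → {68, 58, 51, 46, 43}
insert 47 → {68, 58, 51, 47, 46, 43}
extract-max → 68; now {58, 51, 47, 46, 43}
insert 61 → {61, 58, 51, 47, 46, 43}
extract-max → 61; now {58, 51, 47, 46, 43}
extract-max → 58; now {51, 47, 46, 43}
extract-max → 51; now {47, 46, 43}
extract-max → 47; now {46, 43}

60, 42, 54, 70, 53, 64, 66, 62, 68, 61, 58, 51, 47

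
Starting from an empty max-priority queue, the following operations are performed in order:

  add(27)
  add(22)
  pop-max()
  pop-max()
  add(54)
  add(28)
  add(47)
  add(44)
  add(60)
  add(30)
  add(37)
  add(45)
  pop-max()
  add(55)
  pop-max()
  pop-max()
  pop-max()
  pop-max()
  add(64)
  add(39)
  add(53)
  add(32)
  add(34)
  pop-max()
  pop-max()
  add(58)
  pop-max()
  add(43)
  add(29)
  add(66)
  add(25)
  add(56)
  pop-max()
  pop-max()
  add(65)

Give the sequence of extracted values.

[27, 22, 60, 55, 54, 47, 45, 64, 53, 58, 66, 56]

insert 27 → {27}
insert 22 → {27, 22}
pop-max → 27; now {22}
pop-max → 22; now {}
insert 54 → {54}
insert 28 → {54, 28}
insert 47 → {54, 47, 28}
insert 44 → {54, 47, 44, 28}
insert 60 → {60, 54, 47, 44, 28}
insert 30 → {60, 54, 47, 44, 30, 28}
insert 37 → {60, 54, 47, 44, 37, 30, 28}
insert 45 → {60, 54, 47, 45, 44, 37, 30, 28}
pop-max → 60; now {54, 47, 45, 44, 37, 30, 28}
insert 55 → {55, 54, 47, 45, 44, 37, 30, 28}
pop-max → 55; now {54, 47, 45, 44, 37, 30, 28}
pop-max → 54; now {47, 45, 44, 37, 30, 28}
pop-max → 47; now {45, 44, 37, 30, 28}
pop-max → 45; now {44, 37, 30, 28}
insert 64 → {64, 44, 37, 30, 28}
insert 39 → {64, 44, 39, 37, 30, 28}
insert 53 → {64, 53, 44, 39, 37, 30, 28}
insert 32 → {64, 53, 44, 39, 37, 32, 30, 28}
insert 34 → {64, 53, 44, 39, 37, 34, 32, 30, 28}
pop-max → 64; now {53, 44, 39, 37, 34, 32, 30, 28}
pop-max → 53; now {44, 39, 37, 34, 32, 30, 28}
insert 58 → {58, 44, 39, 37, 34, 32, 30, 28}
pop-max → 58; now {44, 39, 37, 34, 32, 30, 28}
insert 43 → {44, 43, 39, 37, 34, 32, 30, 28}
insert 29 → {44, 43, 39, 37, 34, 32, 30, 29, 28}
insert 66 → {66, 44, 43, 39, 37, 34, 32, 30, 29, 28}
insert 25 → {66, 44, 43, 39, 37, 34, 32, 30, 29, 28, 25}
insert 56 → {66, 56, 44, 43, 39, 37, 34, 32, 30, 29, 28, 25}
pop-max → 66; now {56, 44, 43, 39, 37, 34, 32, 30, 29, 28, 25}
pop-max → 56; now {44, 43, 39, 37, 34, 32, 30, 29, 28, 25}
insert 65 → {65, 44, 43, 39, 37, 34, 32, 30, 29, 28, 25}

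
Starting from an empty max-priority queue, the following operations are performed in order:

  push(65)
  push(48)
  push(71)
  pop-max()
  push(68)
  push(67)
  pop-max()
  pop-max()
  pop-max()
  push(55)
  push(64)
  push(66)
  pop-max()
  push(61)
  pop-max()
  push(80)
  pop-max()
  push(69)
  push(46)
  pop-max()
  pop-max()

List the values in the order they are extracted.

[71, 68, 67, 65, 66, 64, 80, 69, 61]

insert 65 → {65}
insert 48 → {65, 48}
insert 71 → {71, 65, 48}
pop-max → 71; now {65, 48}
insert 68 → {68, 65, 48}
insert 67 → {68, 67, 65, 48}
pop-max → 68; now {67, 65, 48}
pop-max → 67; now {65, 48}
pop-max → 65; now {48}
insert 55 → {55, 48}
insert 64 → {64, 55, 48}
insert 66 → {66, 64, 55, 48}
pop-max → 66; now {64, 55, 48}
insert 61 → {64, 61, 55, 48}
pop-max → 64; now {61, 55, 48}
insert 80 → {80, 61, 55, 48}
pop-max → 80; now {61, 55, 48}
insert 69 → {69, 61, 55, 48}
insert 46 → {69, 61, 55, 48, 46}
pop-max → 69; now {61, 55, 48, 46}
pop-max → 61; now {55, 48, 46}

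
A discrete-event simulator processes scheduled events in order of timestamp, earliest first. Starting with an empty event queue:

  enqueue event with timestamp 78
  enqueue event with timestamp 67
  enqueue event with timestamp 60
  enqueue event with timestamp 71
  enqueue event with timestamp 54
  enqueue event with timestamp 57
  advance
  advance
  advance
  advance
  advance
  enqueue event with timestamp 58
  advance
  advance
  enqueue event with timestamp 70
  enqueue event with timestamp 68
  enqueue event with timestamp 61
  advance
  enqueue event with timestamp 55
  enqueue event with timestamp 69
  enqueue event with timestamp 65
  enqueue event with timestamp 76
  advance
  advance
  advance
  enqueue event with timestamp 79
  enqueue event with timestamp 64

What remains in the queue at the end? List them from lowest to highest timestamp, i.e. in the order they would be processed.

[64, 69, 70, 76, 79]

insert 78 → {78}
insert 67 → {67, 78}
insert 60 → {60, 67, 78}
insert 71 → {60, 67, 71, 78}
insert 54 → {54, 60, 67, 71, 78}
insert 57 → {54, 57, 60, 67, 71, 78}
advance → 54; now {57, 60, 67, 71, 78}
advance → 57; now {60, 67, 71, 78}
advance → 60; now {67, 71, 78}
advance → 67; now {71, 78}
advance → 71; now {78}
insert 58 → {58, 78}
advance → 58; now {78}
advance → 78; now {}
insert 70 → {70}
insert 68 → {68, 70}
insert 61 → {61, 68, 70}
advance → 61; now {68, 70}
insert 55 → {55, 68, 70}
insert 69 → {55, 68, 69, 70}
insert 65 → {55, 65, 68, 69, 70}
insert 76 → {55, 65, 68, 69, 70, 76}
advance → 55; now {65, 68, 69, 70, 76}
advance → 65; now {68, 69, 70, 76}
advance → 68; now {69, 70, 76}
insert 79 → {69, 70, 76, 79}
insert 64 → {64, 69, 70, 76, 79}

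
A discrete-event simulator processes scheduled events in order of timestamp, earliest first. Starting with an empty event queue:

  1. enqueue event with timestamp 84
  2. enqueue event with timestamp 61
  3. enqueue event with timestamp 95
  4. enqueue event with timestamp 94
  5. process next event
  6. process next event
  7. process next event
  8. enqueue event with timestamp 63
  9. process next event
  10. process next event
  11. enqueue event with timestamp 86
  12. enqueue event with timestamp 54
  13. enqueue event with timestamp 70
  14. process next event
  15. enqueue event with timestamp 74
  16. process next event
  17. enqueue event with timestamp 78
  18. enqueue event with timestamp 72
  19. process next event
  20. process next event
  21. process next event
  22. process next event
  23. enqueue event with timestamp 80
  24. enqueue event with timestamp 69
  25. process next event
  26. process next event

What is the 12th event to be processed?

insert 84 → {84}
insert 61 → {61, 84}
insert 95 → {61, 84, 95}
insert 94 → {61, 84, 94, 95}
process next event → 61; now {84, 94, 95}
process next event → 84; now {94, 95}
process next event → 94; now {95}
insert 63 → {63, 95}
process next event → 63; now {95}
process next event → 95; now {}
insert 86 → {86}
insert 54 → {54, 86}
insert 70 → {54, 70, 86}
process next event → 54; now {70, 86}
insert 74 → {70, 74, 86}
process next event → 70; now {74, 86}
insert 78 → {74, 78, 86}
insert 72 → {72, 74, 78, 86}
process next event → 72; now {74, 78, 86}
process next event → 74; now {78, 86}
process next event → 78; now {86}
process next event → 86; now {}
insert 80 → {80}
insert 69 → {69, 80}
process next event → 69; now {80}
process next event → 80; now {}

69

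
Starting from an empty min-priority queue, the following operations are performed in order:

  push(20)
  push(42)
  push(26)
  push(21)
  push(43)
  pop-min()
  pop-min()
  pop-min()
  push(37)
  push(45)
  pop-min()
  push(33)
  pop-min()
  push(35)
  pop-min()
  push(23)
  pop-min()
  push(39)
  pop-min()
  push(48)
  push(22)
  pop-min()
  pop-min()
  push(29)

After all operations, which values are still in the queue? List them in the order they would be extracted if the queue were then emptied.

29, 43, 45, 48

insert 20 → {20}
insert 42 → {20, 42}
insert 26 → {20, 26, 42}
insert 21 → {20, 21, 26, 42}
insert 43 → {20, 21, 26, 42, 43}
pop-min → 20; now {21, 26, 42, 43}
pop-min → 21; now {26, 42, 43}
pop-min → 26; now {42, 43}
insert 37 → {37, 42, 43}
insert 45 → {37, 42, 43, 45}
pop-min → 37; now {42, 43, 45}
insert 33 → {33, 42, 43, 45}
pop-min → 33; now {42, 43, 45}
insert 35 → {35, 42, 43, 45}
pop-min → 35; now {42, 43, 45}
insert 23 → {23, 42, 43, 45}
pop-min → 23; now {42, 43, 45}
insert 39 → {39, 42, 43, 45}
pop-min → 39; now {42, 43, 45}
insert 48 → {42, 43, 45, 48}
insert 22 → {22, 42, 43, 45, 48}
pop-min → 22; now {42, 43, 45, 48}
pop-min → 42; now {43, 45, 48}
insert 29 → {29, 43, 45, 48}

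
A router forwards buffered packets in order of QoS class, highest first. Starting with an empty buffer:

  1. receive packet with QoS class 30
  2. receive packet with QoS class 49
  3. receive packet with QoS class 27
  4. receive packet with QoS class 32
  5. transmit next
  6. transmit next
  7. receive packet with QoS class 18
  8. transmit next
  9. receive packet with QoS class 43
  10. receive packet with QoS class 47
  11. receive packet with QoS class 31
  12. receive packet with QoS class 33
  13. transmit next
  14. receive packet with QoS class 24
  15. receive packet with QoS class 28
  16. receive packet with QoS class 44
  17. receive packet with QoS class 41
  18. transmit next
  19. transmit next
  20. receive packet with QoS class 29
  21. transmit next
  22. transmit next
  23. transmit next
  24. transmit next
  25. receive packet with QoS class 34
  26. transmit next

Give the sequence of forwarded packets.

49 → 32 → 30 → 47 → 44 → 43 → 41 → 33 → 31 → 29 → 34

insert 30 → {30}
insert 49 → {49, 30}
insert 27 → {49, 30, 27}
insert 32 → {49, 32, 30, 27}
transmit next → 49; now {32, 30, 27}
transmit next → 32; now {30, 27}
insert 18 → {30, 27, 18}
transmit next → 30; now {27, 18}
insert 43 → {43, 27, 18}
insert 47 → {47, 43, 27, 18}
insert 31 → {47, 43, 31, 27, 18}
insert 33 → {47, 43, 33, 31, 27, 18}
transmit next → 47; now {43, 33, 31, 27, 18}
insert 24 → {43, 33, 31, 27, 24, 18}
insert 28 → {43, 33, 31, 28, 27, 24, 18}
insert 44 → {44, 43, 33, 31, 28, 27, 24, 18}
insert 41 → {44, 43, 41, 33, 31, 28, 27, 24, 18}
transmit next → 44; now {43, 41, 33, 31, 28, 27, 24, 18}
transmit next → 43; now {41, 33, 31, 28, 27, 24, 18}
insert 29 → {41, 33, 31, 29, 28, 27, 24, 18}
transmit next → 41; now {33, 31, 29, 28, 27, 24, 18}
transmit next → 33; now {31, 29, 28, 27, 24, 18}
transmit next → 31; now {29, 28, 27, 24, 18}
transmit next → 29; now {28, 27, 24, 18}
insert 34 → {34, 28, 27, 24, 18}
transmit next → 34; now {28, 27, 24, 18}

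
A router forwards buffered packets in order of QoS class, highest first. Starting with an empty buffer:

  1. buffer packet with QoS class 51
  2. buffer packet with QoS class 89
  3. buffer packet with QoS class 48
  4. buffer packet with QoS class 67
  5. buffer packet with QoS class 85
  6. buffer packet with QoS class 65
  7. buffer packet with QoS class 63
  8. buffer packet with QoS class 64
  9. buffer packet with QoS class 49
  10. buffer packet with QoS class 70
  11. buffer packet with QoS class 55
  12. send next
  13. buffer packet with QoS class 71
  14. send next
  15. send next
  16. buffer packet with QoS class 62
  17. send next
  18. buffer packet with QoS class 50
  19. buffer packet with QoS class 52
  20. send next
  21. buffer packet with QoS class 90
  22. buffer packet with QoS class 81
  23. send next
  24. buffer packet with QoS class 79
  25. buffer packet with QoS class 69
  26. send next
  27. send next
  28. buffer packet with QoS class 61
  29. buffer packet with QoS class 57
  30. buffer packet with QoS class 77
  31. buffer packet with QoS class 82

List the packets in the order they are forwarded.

[89, 85, 71, 70, 67, 90, 81, 79]

insert 51 → {51}
insert 89 → {89, 51}
insert 48 → {89, 51, 48}
insert 67 → {89, 67, 51, 48}
insert 85 → {89, 85, 67, 51, 48}
insert 65 → {89, 85, 67, 65, 51, 48}
insert 63 → {89, 85, 67, 65, 63, 51, 48}
insert 64 → {89, 85, 67, 65, 64, 63, 51, 48}
insert 49 → {89, 85, 67, 65, 64, 63, 51, 49, 48}
insert 70 → {89, 85, 70, 67, 65, 64, 63, 51, 49, 48}
insert 55 → {89, 85, 70, 67, 65, 64, 63, 55, 51, 49, 48}
send next → 89; now {85, 70, 67, 65, 64, 63, 55, 51, 49, 48}
insert 71 → {85, 71, 70, 67, 65, 64, 63, 55, 51, 49, 48}
send next → 85; now {71, 70, 67, 65, 64, 63, 55, 51, 49, 48}
send next → 71; now {70, 67, 65, 64, 63, 55, 51, 49, 48}
insert 62 → {70, 67, 65, 64, 63, 62, 55, 51, 49, 48}
send next → 70; now {67, 65, 64, 63, 62, 55, 51, 49, 48}
insert 50 → {67, 65, 64, 63, 62, 55, 51, 50, 49, 48}
insert 52 → {67, 65, 64, 63, 62, 55, 52, 51, 50, 49, 48}
send next → 67; now {65, 64, 63, 62, 55, 52, 51, 50, 49, 48}
insert 90 → {90, 65, 64, 63, 62, 55, 52, 51, 50, 49, 48}
insert 81 → {90, 81, 65, 64, 63, 62, 55, 52, 51, 50, 49, 48}
send next → 90; now {81, 65, 64, 63, 62, 55, 52, 51, 50, 49, 48}
insert 79 → {81, 79, 65, 64, 63, 62, 55, 52, 51, 50, 49, 48}
insert 69 → {81, 79, 69, 65, 64, 63, 62, 55, 52, 51, 50, 49, 48}
send next → 81; now {79, 69, 65, 64, 63, 62, 55, 52, 51, 50, 49, 48}
send next → 79; now {69, 65, 64, 63, 62, 55, 52, 51, 50, 49, 48}
insert 61 → {69, 65, 64, 63, 62, 61, 55, 52, 51, 50, 49, 48}
insert 57 → {69, 65, 64, 63, 62, 61, 57, 55, 52, 51, 50, 49, 48}
insert 77 → {77, 69, 65, 64, 63, 62, 61, 57, 55, 52, 51, 50, 49, 48}
insert 82 → {82, 77, 69, 65, 64, 63, 62, 61, 57, 55, 52, 51, 50, 49, 48}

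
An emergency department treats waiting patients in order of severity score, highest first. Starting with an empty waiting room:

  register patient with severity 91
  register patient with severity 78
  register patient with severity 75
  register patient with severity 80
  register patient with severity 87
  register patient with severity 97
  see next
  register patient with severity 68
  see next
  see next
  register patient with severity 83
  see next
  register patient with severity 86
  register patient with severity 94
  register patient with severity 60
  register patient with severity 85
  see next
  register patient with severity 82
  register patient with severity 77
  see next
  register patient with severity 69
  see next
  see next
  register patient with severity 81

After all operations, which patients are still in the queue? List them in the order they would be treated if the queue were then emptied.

insert 91 → {91}
insert 78 → {91, 78}
insert 75 → {91, 78, 75}
insert 80 → {91, 80, 78, 75}
insert 87 → {91, 87, 80, 78, 75}
insert 97 → {97, 91, 87, 80, 78, 75}
see next → 97; now {91, 87, 80, 78, 75}
insert 68 → {91, 87, 80, 78, 75, 68}
see next → 91; now {87, 80, 78, 75, 68}
see next → 87; now {80, 78, 75, 68}
insert 83 → {83, 80, 78, 75, 68}
see next → 83; now {80, 78, 75, 68}
insert 86 → {86, 80, 78, 75, 68}
insert 94 → {94, 86, 80, 78, 75, 68}
insert 60 → {94, 86, 80, 78, 75, 68, 60}
insert 85 → {94, 86, 85, 80, 78, 75, 68, 60}
see next → 94; now {86, 85, 80, 78, 75, 68, 60}
insert 82 → {86, 85, 82, 80, 78, 75, 68, 60}
insert 77 → {86, 85, 82, 80, 78, 77, 75, 68, 60}
see next → 86; now {85, 82, 80, 78, 77, 75, 68, 60}
insert 69 → {85, 82, 80, 78, 77, 75, 69, 68, 60}
see next → 85; now {82, 80, 78, 77, 75, 69, 68, 60}
see next → 82; now {80, 78, 77, 75, 69, 68, 60}
insert 81 → {81, 80, 78, 77, 75, 69, 68, 60}

[81, 80, 78, 77, 75, 69, 68, 60]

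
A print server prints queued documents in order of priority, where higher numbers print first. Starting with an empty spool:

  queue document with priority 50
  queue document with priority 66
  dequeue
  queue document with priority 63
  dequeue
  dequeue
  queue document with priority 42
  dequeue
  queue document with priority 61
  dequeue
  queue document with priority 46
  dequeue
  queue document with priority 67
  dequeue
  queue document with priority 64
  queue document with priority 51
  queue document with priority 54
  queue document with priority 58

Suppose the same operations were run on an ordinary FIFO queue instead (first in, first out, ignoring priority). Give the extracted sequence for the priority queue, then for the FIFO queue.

priority queue: 66, 63, 50, 42, 61, 46, 67; FIFO queue: 50 → 66 → 63 → 42 → 61 → 46 → 67

insert 50 → {50}
insert 66 → {66, 50}
dequeue → 66; now {50}
insert 63 → {63, 50}
dequeue → 63; now {50}
dequeue → 50; now {}
insert 42 → {42}
dequeue → 42; now {}
insert 61 → {61}
dequeue → 61; now {}
insert 46 → {46}
dequeue → 46; now {}
insert 67 → {67}
dequeue → 67; now {}
insert 64 → {64}
insert 51 → {64, 51}
insert 54 → {64, 54, 51}
insert 58 → {64, 58, 54, 51}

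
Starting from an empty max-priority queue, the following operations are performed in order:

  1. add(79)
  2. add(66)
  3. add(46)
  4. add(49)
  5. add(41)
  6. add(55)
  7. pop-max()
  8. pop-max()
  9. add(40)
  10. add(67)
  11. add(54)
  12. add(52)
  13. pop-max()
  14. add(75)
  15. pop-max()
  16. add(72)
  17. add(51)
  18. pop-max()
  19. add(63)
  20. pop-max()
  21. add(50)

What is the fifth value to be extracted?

72

insert 79 → {79}
insert 66 → {79, 66}
insert 46 → {79, 66, 46}
insert 49 → {79, 66, 49, 46}
insert 41 → {79, 66, 49, 46, 41}
insert 55 → {79, 66, 55, 49, 46, 41}
pop-max → 79; now {66, 55, 49, 46, 41}
pop-max → 66; now {55, 49, 46, 41}
insert 40 → {55, 49, 46, 41, 40}
insert 67 → {67, 55, 49, 46, 41, 40}
insert 54 → {67, 55, 54, 49, 46, 41, 40}
insert 52 → {67, 55, 54, 52, 49, 46, 41, 40}
pop-max → 67; now {55, 54, 52, 49, 46, 41, 40}
insert 75 → {75, 55, 54, 52, 49, 46, 41, 40}
pop-max → 75; now {55, 54, 52, 49, 46, 41, 40}
insert 72 → {72, 55, 54, 52, 49, 46, 41, 40}
insert 51 → {72, 55, 54, 52, 51, 49, 46, 41, 40}
pop-max → 72; now {55, 54, 52, 51, 49, 46, 41, 40}
insert 63 → {63, 55, 54, 52, 51, 49, 46, 41, 40}
pop-max → 63; now {55, 54, 52, 51, 49, 46, 41, 40}
insert 50 → {55, 54, 52, 51, 50, 49, 46, 41, 40}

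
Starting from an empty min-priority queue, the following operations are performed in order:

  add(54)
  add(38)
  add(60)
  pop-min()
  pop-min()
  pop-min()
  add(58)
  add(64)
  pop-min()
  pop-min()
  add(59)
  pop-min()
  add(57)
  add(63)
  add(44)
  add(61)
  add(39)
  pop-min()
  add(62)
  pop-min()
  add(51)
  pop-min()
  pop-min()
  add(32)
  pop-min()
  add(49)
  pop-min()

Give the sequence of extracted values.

insert 54 → {54}
insert 38 → {38, 54}
insert 60 → {38, 54, 60}
pop-min → 38; now {54, 60}
pop-min → 54; now {60}
pop-min → 60; now {}
insert 58 → {58}
insert 64 → {58, 64}
pop-min → 58; now {64}
pop-min → 64; now {}
insert 59 → {59}
pop-min → 59; now {}
insert 57 → {57}
insert 63 → {57, 63}
insert 44 → {44, 57, 63}
insert 61 → {44, 57, 61, 63}
insert 39 → {39, 44, 57, 61, 63}
pop-min → 39; now {44, 57, 61, 63}
insert 62 → {44, 57, 61, 62, 63}
pop-min → 44; now {57, 61, 62, 63}
insert 51 → {51, 57, 61, 62, 63}
pop-min → 51; now {57, 61, 62, 63}
pop-min → 57; now {61, 62, 63}
insert 32 → {32, 61, 62, 63}
pop-min → 32; now {61, 62, 63}
insert 49 → {49, 61, 62, 63}
pop-min → 49; now {61, 62, 63}

38 → 54 → 60 → 58 → 64 → 59 → 39 → 44 → 51 → 57 → 32 → 49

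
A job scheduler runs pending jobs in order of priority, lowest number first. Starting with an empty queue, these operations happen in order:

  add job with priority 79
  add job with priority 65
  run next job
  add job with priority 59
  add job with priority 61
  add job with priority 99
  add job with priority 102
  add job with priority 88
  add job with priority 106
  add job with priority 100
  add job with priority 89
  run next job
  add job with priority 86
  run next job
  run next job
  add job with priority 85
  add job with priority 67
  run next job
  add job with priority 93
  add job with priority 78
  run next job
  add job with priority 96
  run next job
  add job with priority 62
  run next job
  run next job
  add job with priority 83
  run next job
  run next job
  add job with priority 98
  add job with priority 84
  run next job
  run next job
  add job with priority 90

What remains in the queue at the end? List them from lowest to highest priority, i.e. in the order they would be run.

[90, 93, 96, 98, 99, 100, 102, 106]

insert 79 → {79}
insert 65 → {65, 79}
run next job → 65; now {79}
insert 59 → {59, 79}
insert 61 → {59, 61, 79}
insert 99 → {59, 61, 79, 99}
insert 102 → {59, 61, 79, 99, 102}
insert 88 → {59, 61, 79, 88, 99, 102}
insert 106 → {59, 61, 79, 88, 99, 102, 106}
insert 100 → {59, 61, 79, 88, 99, 100, 102, 106}
insert 89 → {59, 61, 79, 88, 89, 99, 100, 102, 106}
run next job → 59; now {61, 79, 88, 89, 99, 100, 102, 106}
insert 86 → {61, 79, 86, 88, 89, 99, 100, 102, 106}
run next job → 61; now {79, 86, 88, 89, 99, 100, 102, 106}
run next job → 79; now {86, 88, 89, 99, 100, 102, 106}
insert 85 → {85, 86, 88, 89, 99, 100, 102, 106}
insert 67 → {67, 85, 86, 88, 89, 99, 100, 102, 106}
run next job → 67; now {85, 86, 88, 89, 99, 100, 102, 106}
insert 93 → {85, 86, 88, 89, 93, 99, 100, 102, 106}
insert 78 → {78, 85, 86, 88, 89, 93, 99, 100, 102, 106}
run next job → 78; now {85, 86, 88, 89, 93, 99, 100, 102, 106}
insert 96 → {85, 86, 88, 89, 93, 96, 99, 100, 102, 106}
run next job → 85; now {86, 88, 89, 93, 96, 99, 100, 102, 106}
insert 62 → {62, 86, 88, 89, 93, 96, 99, 100, 102, 106}
run next job → 62; now {86, 88, 89, 93, 96, 99, 100, 102, 106}
run next job → 86; now {88, 89, 93, 96, 99, 100, 102, 106}
insert 83 → {83, 88, 89, 93, 96, 99, 100, 102, 106}
run next job → 83; now {88, 89, 93, 96, 99, 100, 102, 106}
run next job → 88; now {89, 93, 96, 99, 100, 102, 106}
insert 98 → {89, 93, 96, 98, 99, 100, 102, 106}
insert 84 → {84, 89, 93, 96, 98, 99, 100, 102, 106}
run next job → 84; now {89, 93, 96, 98, 99, 100, 102, 106}
run next job → 89; now {93, 96, 98, 99, 100, 102, 106}
insert 90 → {90, 93, 96, 98, 99, 100, 102, 106}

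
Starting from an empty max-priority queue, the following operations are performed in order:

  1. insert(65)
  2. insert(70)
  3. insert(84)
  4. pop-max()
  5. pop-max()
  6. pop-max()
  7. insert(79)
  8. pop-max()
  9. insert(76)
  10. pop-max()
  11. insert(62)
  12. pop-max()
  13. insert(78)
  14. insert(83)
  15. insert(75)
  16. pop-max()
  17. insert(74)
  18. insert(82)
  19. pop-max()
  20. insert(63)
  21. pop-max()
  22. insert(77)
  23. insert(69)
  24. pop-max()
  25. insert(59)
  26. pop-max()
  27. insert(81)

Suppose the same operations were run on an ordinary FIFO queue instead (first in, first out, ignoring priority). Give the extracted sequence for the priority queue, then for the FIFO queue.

priority queue: [84, 70, 65, 79, 76, 62, 83, 82, 78, 77, 75]; FIFO queue: [65, 70, 84, 79, 76, 62, 78, 83, 75, 74, 82]

insert 65 → {65}
insert 70 → {70, 65}
insert 84 → {84, 70, 65}
pop-max → 84; now {70, 65}
pop-max → 70; now {65}
pop-max → 65; now {}
insert 79 → {79}
pop-max → 79; now {}
insert 76 → {76}
pop-max → 76; now {}
insert 62 → {62}
pop-max → 62; now {}
insert 78 → {78}
insert 83 → {83, 78}
insert 75 → {83, 78, 75}
pop-max → 83; now {78, 75}
insert 74 → {78, 75, 74}
insert 82 → {82, 78, 75, 74}
pop-max → 82; now {78, 75, 74}
insert 63 → {78, 75, 74, 63}
pop-max → 78; now {75, 74, 63}
insert 77 → {77, 75, 74, 63}
insert 69 → {77, 75, 74, 69, 63}
pop-max → 77; now {75, 74, 69, 63}
insert 59 → {75, 74, 69, 63, 59}
pop-max → 75; now {74, 69, 63, 59}
insert 81 → {81, 74, 69, 63, 59}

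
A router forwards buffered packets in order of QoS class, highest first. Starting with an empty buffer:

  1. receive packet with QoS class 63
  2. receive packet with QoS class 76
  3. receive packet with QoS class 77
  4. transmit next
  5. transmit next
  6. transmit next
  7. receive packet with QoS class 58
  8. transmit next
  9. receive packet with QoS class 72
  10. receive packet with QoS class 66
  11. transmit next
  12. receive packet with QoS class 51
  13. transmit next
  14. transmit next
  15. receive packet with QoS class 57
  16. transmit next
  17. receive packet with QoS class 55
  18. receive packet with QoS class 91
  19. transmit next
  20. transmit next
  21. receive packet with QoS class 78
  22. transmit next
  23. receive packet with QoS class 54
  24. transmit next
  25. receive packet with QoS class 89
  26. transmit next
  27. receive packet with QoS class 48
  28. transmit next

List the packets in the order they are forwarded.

77, 76, 63, 58, 72, 66, 51, 57, 91, 55, 78, 54, 89, 48

insert 63 → {63}
insert 76 → {76, 63}
insert 77 → {77, 76, 63}
transmit next → 77; now {76, 63}
transmit next → 76; now {63}
transmit next → 63; now {}
insert 58 → {58}
transmit next → 58; now {}
insert 72 → {72}
insert 66 → {72, 66}
transmit next → 72; now {66}
insert 51 → {66, 51}
transmit next → 66; now {51}
transmit next → 51; now {}
insert 57 → {57}
transmit next → 57; now {}
insert 55 → {55}
insert 91 → {91, 55}
transmit next → 91; now {55}
transmit next → 55; now {}
insert 78 → {78}
transmit next → 78; now {}
insert 54 → {54}
transmit next → 54; now {}
insert 89 → {89}
transmit next → 89; now {}
insert 48 → {48}
transmit next → 48; now {}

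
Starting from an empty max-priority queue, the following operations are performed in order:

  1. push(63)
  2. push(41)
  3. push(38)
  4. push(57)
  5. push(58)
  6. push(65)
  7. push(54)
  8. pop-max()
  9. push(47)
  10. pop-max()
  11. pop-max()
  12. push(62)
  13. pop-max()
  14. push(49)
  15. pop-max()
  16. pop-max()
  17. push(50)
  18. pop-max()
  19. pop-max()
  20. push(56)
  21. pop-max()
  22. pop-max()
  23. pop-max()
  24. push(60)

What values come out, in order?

65, 63, 58, 62, 57, 54, 50, 49, 56, 47, 41

insert 63 → {63}
insert 41 → {63, 41}
insert 38 → {63, 41, 38}
insert 57 → {63, 57, 41, 38}
insert 58 → {63, 58, 57, 41, 38}
insert 65 → {65, 63, 58, 57, 41, 38}
insert 54 → {65, 63, 58, 57, 54, 41, 38}
pop-max → 65; now {63, 58, 57, 54, 41, 38}
insert 47 → {63, 58, 57, 54, 47, 41, 38}
pop-max → 63; now {58, 57, 54, 47, 41, 38}
pop-max → 58; now {57, 54, 47, 41, 38}
insert 62 → {62, 57, 54, 47, 41, 38}
pop-max → 62; now {57, 54, 47, 41, 38}
insert 49 → {57, 54, 49, 47, 41, 38}
pop-max → 57; now {54, 49, 47, 41, 38}
pop-max → 54; now {49, 47, 41, 38}
insert 50 → {50, 49, 47, 41, 38}
pop-max → 50; now {49, 47, 41, 38}
pop-max → 49; now {47, 41, 38}
insert 56 → {56, 47, 41, 38}
pop-max → 56; now {47, 41, 38}
pop-max → 47; now {41, 38}
pop-max → 41; now {38}
insert 60 → {60, 38}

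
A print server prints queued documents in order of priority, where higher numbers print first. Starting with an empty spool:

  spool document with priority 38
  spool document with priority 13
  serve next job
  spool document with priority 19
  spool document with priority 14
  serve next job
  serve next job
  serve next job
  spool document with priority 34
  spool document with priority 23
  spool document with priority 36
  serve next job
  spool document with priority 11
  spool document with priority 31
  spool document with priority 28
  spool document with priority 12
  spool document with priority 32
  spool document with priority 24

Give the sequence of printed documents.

38 → 19 → 14 → 13 → 36

insert 38 → {38}
insert 13 → {38, 13}
serve next job → 38; now {13}
insert 19 → {19, 13}
insert 14 → {19, 14, 13}
serve next job → 19; now {14, 13}
serve next job → 14; now {13}
serve next job → 13; now {}
insert 34 → {34}
insert 23 → {34, 23}
insert 36 → {36, 34, 23}
serve next job → 36; now {34, 23}
insert 11 → {34, 23, 11}
insert 31 → {34, 31, 23, 11}
insert 28 → {34, 31, 28, 23, 11}
insert 12 → {34, 31, 28, 23, 12, 11}
insert 32 → {34, 32, 31, 28, 23, 12, 11}
insert 24 → {34, 32, 31, 28, 24, 23, 12, 11}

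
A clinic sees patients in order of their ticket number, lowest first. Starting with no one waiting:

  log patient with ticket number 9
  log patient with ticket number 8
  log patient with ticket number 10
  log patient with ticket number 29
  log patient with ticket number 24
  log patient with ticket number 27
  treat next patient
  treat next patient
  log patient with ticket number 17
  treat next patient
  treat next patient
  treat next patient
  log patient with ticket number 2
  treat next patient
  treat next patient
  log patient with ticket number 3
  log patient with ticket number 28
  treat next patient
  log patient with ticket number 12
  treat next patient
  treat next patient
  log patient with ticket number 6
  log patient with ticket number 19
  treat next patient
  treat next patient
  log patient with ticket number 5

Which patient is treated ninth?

insert 9 → {9}
insert 8 → {8, 9}
insert 10 → {8, 9, 10}
insert 29 → {8, 9, 10, 29}
insert 24 → {8, 9, 10, 24, 29}
insert 27 → {8, 9, 10, 24, 27, 29}
treat next patient → 8; now {9, 10, 24, 27, 29}
treat next patient → 9; now {10, 24, 27, 29}
insert 17 → {10, 17, 24, 27, 29}
treat next patient → 10; now {17, 24, 27, 29}
treat next patient → 17; now {24, 27, 29}
treat next patient → 24; now {27, 29}
insert 2 → {2, 27, 29}
treat next patient → 2; now {27, 29}
treat next patient → 27; now {29}
insert 3 → {3, 29}
insert 28 → {3, 28, 29}
treat next patient → 3; now {28, 29}
insert 12 → {12, 28, 29}
treat next patient → 12; now {28, 29}
treat next patient → 28; now {29}
insert 6 → {6, 29}
insert 19 → {6, 19, 29}
treat next patient → 6; now {19, 29}
treat next patient → 19; now {29}
insert 5 → {5, 29}

12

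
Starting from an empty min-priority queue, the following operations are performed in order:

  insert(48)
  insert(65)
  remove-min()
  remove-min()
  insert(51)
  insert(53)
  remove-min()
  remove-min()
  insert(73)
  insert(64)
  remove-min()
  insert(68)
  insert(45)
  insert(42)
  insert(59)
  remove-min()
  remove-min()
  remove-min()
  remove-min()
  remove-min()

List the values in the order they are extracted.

48 → 65 → 51 → 53 → 64 → 42 → 45 → 59 → 68 → 73

insert 48 → {48}
insert 65 → {48, 65}
remove-min → 48; now {65}
remove-min → 65; now {}
insert 51 → {51}
insert 53 → {51, 53}
remove-min → 51; now {53}
remove-min → 53; now {}
insert 73 → {73}
insert 64 → {64, 73}
remove-min → 64; now {73}
insert 68 → {68, 73}
insert 45 → {45, 68, 73}
insert 42 → {42, 45, 68, 73}
insert 59 → {42, 45, 59, 68, 73}
remove-min → 42; now {45, 59, 68, 73}
remove-min → 45; now {59, 68, 73}
remove-min → 59; now {68, 73}
remove-min → 68; now {73}
remove-min → 73; now {}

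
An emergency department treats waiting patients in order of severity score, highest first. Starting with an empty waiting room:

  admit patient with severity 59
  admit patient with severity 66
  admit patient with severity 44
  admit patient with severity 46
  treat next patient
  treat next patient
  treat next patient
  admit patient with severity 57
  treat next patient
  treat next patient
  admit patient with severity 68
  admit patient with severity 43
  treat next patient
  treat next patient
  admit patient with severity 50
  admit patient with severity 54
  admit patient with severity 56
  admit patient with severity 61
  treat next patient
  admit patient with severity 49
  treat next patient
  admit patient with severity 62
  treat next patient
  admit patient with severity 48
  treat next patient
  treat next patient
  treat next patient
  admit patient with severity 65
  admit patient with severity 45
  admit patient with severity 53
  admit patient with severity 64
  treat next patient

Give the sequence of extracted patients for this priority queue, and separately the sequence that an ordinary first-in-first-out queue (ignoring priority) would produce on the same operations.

priority queue: 66, 59, 46, 57, 44, 68, 43, 61, 56, 62, 54, 50, 49, 65; FIFO queue: 59 → 66 → 44 → 46 → 57 → 68 → 43 → 50 → 54 → 56 → 61 → 49 → 62 → 48

insert 59 → {59}
insert 66 → {66, 59}
insert 44 → {66, 59, 44}
insert 46 → {66, 59, 46, 44}
treat next patient → 66; now {59, 46, 44}
treat next patient → 59; now {46, 44}
treat next patient → 46; now {44}
insert 57 → {57, 44}
treat next patient → 57; now {44}
treat next patient → 44; now {}
insert 68 → {68}
insert 43 → {68, 43}
treat next patient → 68; now {43}
treat next patient → 43; now {}
insert 50 → {50}
insert 54 → {54, 50}
insert 56 → {56, 54, 50}
insert 61 → {61, 56, 54, 50}
treat next patient → 61; now {56, 54, 50}
insert 49 → {56, 54, 50, 49}
treat next patient → 56; now {54, 50, 49}
insert 62 → {62, 54, 50, 49}
treat next patient → 62; now {54, 50, 49}
insert 48 → {54, 50, 49, 48}
treat next patient → 54; now {50, 49, 48}
treat next patient → 50; now {49, 48}
treat next patient → 49; now {48}
insert 65 → {65, 48}
insert 45 → {65, 48, 45}
insert 53 → {65, 53, 48, 45}
insert 64 → {65, 64, 53, 48, 45}
treat next patient → 65; now {64, 53, 48, 45}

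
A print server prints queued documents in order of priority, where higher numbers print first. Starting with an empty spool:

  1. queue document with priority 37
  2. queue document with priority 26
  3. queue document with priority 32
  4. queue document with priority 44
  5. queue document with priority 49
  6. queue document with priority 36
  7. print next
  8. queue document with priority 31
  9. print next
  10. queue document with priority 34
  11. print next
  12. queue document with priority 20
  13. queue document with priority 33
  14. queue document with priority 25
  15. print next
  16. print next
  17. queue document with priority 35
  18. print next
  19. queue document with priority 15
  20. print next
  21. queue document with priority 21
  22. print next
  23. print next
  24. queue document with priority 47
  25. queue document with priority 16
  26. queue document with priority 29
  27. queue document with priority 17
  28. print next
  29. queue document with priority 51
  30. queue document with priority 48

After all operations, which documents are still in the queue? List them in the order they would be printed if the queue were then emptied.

insert 37 → {37}
insert 26 → {37, 26}
insert 32 → {37, 32, 26}
insert 44 → {44, 37, 32, 26}
insert 49 → {49, 44, 37, 32, 26}
insert 36 → {49, 44, 37, 36, 32, 26}
print next → 49; now {44, 37, 36, 32, 26}
insert 31 → {44, 37, 36, 32, 31, 26}
print next → 44; now {37, 36, 32, 31, 26}
insert 34 → {37, 36, 34, 32, 31, 26}
print next → 37; now {36, 34, 32, 31, 26}
insert 20 → {36, 34, 32, 31, 26, 20}
insert 33 → {36, 34, 33, 32, 31, 26, 20}
insert 25 → {36, 34, 33, 32, 31, 26, 25, 20}
print next → 36; now {34, 33, 32, 31, 26, 25, 20}
print next → 34; now {33, 32, 31, 26, 25, 20}
insert 35 → {35, 33, 32, 31, 26, 25, 20}
print next → 35; now {33, 32, 31, 26, 25, 20}
insert 15 → {33, 32, 31, 26, 25, 20, 15}
print next → 33; now {32, 31, 26, 25, 20, 15}
insert 21 → {32, 31, 26, 25, 21, 20, 15}
print next → 32; now {31, 26, 25, 21, 20, 15}
print next → 31; now {26, 25, 21, 20, 15}
insert 47 → {47, 26, 25, 21, 20, 15}
insert 16 → {47, 26, 25, 21, 20, 16, 15}
insert 29 → {47, 29, 26, 25, 21, 20, 16, 15}
insert 17 → {47, 29, 26, 25, 21, 20, 17, 16, 15}
print next → 47; now {29, 26, 25, 21, 20, 17, 16, 15}
insert 51 → {51, 29, 26, 25, 21, 20, 17, 16, 15}
insert 48 → {51, 48, 29, 26, 25, 21, 20, 17, 16, 15}

51 → 48 → 29 → 26 → 25 → 21 → 20 → 17 → 16 → 15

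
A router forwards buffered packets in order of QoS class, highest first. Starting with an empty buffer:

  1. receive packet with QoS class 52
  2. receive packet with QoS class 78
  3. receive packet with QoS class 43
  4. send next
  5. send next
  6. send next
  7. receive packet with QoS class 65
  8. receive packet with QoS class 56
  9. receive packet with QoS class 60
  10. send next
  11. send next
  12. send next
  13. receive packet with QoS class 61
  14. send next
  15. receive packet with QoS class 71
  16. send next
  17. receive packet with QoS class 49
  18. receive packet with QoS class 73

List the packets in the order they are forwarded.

[78, 52, 43, 65, 60, 56, 61, 71]

insert 52 → {52}
insert 78 → {78, 52}
insert 43 → {78, 52, 43}
send next → 78; now {52, 43}
send next → 52; now {43}
send next → 43; now {}
insert 65 → {65}
insert 56 → {65, 56}
insert 60 → {65, 60, 56}
send next → 65; now {60, 56}
send next → 60; now {56}
send next → 56; now {}
insert 61 → {61}
send next → 61; now {}
insert 71 → {71}
send next → 71; now {}
insert 49 → {49}
insert 73 → {73, 49}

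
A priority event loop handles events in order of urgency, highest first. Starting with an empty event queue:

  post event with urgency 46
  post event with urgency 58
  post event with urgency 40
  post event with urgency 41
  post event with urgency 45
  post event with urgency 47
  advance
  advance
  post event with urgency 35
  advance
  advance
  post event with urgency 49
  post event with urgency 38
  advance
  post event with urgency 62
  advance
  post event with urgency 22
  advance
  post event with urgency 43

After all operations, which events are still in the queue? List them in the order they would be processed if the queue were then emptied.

insert 46 → {46}
insert 58 → {58, 46}
insert 40 → {58, 46, 40}
insert 41 → {58, 46, 41, 40}
insert 45 → {58, 46, 45, 41, 40}
insert 47 → {58, 47, 46, 45, 41, 40}
advance → 58; now {47, 46, 45, 41, 40}
advance → 47; now {46, 45, 41, 40}
insert 35 → {46, 45, 41, 40, 35}
advance → 46; now {45, 41, 40, 35}
advance → 45; now {41, 40, 35}
insert 49 → {49, 41, 40, 35}
insert 38 → {49, 41, 40, 38, 35}
advance → 49; now {41, 40, 38, 35}
insert 62 → {62, 41, 40, 38, 35}
advance → 62; now {41, 40, 38, 35}
insert 22 → {41, 40, 38, 35, 22}
advance → 41; now {40, 38, 35, 22}
insert 43 → {43, 40, 38, 35, 22}

43 → 40 → 38 → 35 → 22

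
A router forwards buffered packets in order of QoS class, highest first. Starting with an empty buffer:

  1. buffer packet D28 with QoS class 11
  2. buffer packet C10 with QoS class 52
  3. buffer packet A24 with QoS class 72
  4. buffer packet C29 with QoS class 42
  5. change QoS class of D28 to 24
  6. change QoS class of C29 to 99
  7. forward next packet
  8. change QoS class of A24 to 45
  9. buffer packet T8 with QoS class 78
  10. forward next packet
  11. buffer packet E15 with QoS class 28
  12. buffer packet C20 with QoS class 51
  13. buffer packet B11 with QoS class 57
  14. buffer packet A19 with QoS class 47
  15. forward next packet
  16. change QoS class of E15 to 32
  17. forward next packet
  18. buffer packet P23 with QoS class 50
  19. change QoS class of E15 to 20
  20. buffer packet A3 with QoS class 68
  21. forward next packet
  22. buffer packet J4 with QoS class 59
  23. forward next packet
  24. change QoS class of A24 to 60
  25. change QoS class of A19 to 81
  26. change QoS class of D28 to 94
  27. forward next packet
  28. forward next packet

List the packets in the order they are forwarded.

C29, T8, B11, C10, A3, J4, D28, A19

add D28 (QoS class 11) → {D28:11}
add C10 (QoS class 52) → {C10:52, D28:11}
add A24 (QoS class 72) → {A24:72, C10:52, D28:11}
add C29 (QoS class 42) → {A24:72, C10:52, C29:42, D28:11}
update D28 to QoS class 24 → {A24:72, C10:52, C29:42, D28:24}
update C29 to QoS class 99 → {C29:99, A24:72, C10:52, D28:24}
forward next packet → C29; now {A24:72, C10:52, D28:24}
update A24 to QoS class 45 → {C10:52, A24:45, D28:24}
add T8 (QoS class 78) → {T8:78, C10:52, A24:45, D28:24}
forward next packet → T8; now {C10:52, A24:45, D28:24}
add E15 (QoS class 28) → {C10:52, A24:45, E15:28, D28:24}
add C20 (QoS class 51) → {C10:52, C20:51, A24:45, E15:28, D28:24}
add B11 (QoS class 57) → {B11:57, C10:52, C20:51, A24:45, E15:28, D28:24}
add A19 (QoS class 47) → {B11:57, C10:52, C20:51, A19:47, A24:45, E15:28, D28:24}
forward next packet → B11; now {C10:52, C20:51, A19:47, A24:45, E15:28, D28:24}
update E15 to QoS class 32 → {C10:52, C20:51, A19:47, A24:45, E15:32, D28:24}
forward next packet → C10; now {C20:51, A19:47, A24:45, E15:32, D28:24}
add P23 (QoS class 50) → {C20:51, P23:50, A19:47, A24:45, E15:32, D28:24}
update E15 to QoS class 20 → {C20:51, P23:50, A19:47, A24:45, D28:24, E15:20}
add A3 (QoS class 68) → {A3:68, C20:51, P23:50, A19:47, A24:45, D28:24, E15:20}
forward next packet → A3; now {C20:51, P23:50, A19:47, A24:45, D28:24, E15:20}
add J4 (QoS class 59) → {J4:59, C20:51, P23:50, A19:47, A24:45, D28:24, E15:20}
forward next packet → J4; now {C20:51, P23:50, A19:47, A24:45, D28:24, E15:20}
update A24 to QoS class 60 → {A24:60, C20:51, P23:50, A19:47, D28:24, E15:20}
update A19 to QoS class 81 → {A19:81, A24:60, C20:51, P23:50, D28:24, E15:20}
update D28 to QoS class 94 → {D28:94, A19:81, A24:60, C20:51, P23:50, E15:20}
forward next packet → D28; now {A19:81, A24:60, C20:51, P23:50, E15:20}
forward next packet → A19; now {A24:60, C20:51, P23:50, E15:20}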